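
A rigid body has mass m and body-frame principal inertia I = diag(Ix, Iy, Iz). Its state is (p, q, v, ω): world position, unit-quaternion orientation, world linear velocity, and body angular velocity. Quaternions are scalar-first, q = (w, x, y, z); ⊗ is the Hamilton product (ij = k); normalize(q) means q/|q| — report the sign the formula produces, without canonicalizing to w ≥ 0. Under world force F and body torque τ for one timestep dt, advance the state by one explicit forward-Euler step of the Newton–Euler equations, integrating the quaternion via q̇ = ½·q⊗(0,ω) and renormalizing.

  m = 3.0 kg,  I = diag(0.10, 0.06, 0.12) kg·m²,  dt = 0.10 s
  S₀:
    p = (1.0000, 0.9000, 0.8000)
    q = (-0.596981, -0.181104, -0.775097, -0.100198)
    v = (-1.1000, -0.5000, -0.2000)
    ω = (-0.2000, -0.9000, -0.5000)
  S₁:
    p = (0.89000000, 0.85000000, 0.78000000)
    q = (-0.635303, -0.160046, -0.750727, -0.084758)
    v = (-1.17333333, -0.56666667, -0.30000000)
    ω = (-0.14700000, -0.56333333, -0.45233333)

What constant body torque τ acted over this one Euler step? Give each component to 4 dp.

rate change Δω = (0.05300000, 0.33666667, 0.04766667)
ω₀×(Iω₀) = (0.0270, -0.0020, -0.0072)
τ = I·(Δω/dt) + ω₀×(Iω₀) = (0.0800, 0.2000, 0.0500)

τ = (0.0800, 0.2000, 0.0500)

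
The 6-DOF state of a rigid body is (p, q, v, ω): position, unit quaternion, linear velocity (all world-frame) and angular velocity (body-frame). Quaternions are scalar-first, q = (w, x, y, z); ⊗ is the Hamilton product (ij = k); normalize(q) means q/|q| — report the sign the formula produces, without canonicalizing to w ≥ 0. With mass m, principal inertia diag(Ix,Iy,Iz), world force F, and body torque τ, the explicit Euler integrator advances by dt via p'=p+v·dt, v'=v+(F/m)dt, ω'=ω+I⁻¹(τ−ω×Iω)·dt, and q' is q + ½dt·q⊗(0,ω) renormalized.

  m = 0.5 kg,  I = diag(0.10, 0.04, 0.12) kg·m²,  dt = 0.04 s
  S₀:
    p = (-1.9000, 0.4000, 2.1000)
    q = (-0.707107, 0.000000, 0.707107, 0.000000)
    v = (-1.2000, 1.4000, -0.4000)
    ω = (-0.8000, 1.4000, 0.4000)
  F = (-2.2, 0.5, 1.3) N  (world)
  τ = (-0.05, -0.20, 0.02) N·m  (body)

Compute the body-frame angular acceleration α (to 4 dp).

α = (-0.9480, -5.1600, -0.3933)

precession coupling ω×(Iω) = (0.0448, 0.0064, 0.0672)
α = I⁻¹(τ − ω×Iω) = (-0.9480, -5.1600, -0.3933)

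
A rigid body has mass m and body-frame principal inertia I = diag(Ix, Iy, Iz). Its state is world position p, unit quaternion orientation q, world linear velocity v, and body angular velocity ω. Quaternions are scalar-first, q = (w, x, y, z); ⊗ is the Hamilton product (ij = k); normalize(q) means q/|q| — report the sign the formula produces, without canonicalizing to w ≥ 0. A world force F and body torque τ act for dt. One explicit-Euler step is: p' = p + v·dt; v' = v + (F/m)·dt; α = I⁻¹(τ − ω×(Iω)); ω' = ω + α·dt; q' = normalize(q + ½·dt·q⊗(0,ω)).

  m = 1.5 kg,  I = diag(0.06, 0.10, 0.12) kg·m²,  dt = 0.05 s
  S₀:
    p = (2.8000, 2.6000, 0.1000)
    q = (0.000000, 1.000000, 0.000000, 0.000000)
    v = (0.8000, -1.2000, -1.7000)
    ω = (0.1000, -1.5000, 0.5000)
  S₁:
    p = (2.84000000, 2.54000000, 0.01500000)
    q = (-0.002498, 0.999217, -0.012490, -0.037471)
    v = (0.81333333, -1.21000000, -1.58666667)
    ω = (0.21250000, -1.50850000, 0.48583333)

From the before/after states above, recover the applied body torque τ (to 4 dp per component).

τ = (0.1200, -0.0200, -0.0400)

rate change Δω = (0.11250000, -0.00850000, -0.01416667)
ω₀×(Iω₀) = (-0.0150, -0.0030, -0.0060)
I·α + gyro = (0.1200, -0.0200, -0.0400)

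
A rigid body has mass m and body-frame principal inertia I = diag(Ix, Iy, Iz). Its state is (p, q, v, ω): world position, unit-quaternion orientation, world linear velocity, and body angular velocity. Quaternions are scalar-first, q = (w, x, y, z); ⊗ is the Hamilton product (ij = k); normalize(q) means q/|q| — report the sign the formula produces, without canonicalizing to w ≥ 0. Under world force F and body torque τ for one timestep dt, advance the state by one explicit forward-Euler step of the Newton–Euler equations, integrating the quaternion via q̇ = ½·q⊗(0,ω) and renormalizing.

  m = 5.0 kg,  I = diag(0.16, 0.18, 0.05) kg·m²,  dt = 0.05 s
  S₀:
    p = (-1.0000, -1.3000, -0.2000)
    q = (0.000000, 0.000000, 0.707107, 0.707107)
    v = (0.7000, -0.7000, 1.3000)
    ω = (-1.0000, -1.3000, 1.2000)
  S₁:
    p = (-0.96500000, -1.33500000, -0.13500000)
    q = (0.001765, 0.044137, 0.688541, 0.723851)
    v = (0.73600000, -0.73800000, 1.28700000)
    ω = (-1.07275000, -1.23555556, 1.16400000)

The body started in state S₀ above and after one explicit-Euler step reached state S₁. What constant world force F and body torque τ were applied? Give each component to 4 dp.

F = (3.6000, -3.8000, -1.3000)
τ = (-0.0300, 0.1000, -0.0100)

Δω = ω₁−ω₀ = (-0.07275000, 0.06444444, -0.03600000)
I·α + gyro = (-0.0300, 0.1000, -0.0100)
velocity change Δv = (0.03600000, -0.03800000, -0.01300000)
F = m·Δv/dt = (3.6000, -3.8000, -1.3000)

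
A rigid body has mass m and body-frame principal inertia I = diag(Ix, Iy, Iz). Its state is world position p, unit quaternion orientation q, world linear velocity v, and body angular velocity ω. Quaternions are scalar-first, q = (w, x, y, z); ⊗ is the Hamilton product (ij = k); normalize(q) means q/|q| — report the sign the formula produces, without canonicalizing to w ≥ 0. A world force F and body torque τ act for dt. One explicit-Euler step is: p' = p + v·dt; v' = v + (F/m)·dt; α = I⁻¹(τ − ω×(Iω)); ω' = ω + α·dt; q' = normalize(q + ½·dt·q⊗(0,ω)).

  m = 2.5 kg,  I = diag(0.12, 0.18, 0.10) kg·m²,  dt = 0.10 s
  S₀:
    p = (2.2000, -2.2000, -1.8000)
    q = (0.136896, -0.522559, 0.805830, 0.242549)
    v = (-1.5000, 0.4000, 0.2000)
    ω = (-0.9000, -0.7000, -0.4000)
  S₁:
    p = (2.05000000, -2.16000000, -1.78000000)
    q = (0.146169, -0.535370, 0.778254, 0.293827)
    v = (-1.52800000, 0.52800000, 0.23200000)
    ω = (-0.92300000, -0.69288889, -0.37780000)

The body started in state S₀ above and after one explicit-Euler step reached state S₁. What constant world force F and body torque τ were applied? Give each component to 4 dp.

Δω = ω₁−ω₀ = (-0.02300000, 0.00711111, 0.02220000)
I·α + gyro = (-0.0500, 0.0200, 0.0600)
Δv = v₁−v₀ = (-0.02800000, 0.12800000, 0.03200000)
m·(v₁−v₀)/dt = (-0.7000, 3.2000, 0.8000)

F = (-0.7000, 3.2000, 0.8000)
τ = (-0.0500, 0.0200, 0.0600)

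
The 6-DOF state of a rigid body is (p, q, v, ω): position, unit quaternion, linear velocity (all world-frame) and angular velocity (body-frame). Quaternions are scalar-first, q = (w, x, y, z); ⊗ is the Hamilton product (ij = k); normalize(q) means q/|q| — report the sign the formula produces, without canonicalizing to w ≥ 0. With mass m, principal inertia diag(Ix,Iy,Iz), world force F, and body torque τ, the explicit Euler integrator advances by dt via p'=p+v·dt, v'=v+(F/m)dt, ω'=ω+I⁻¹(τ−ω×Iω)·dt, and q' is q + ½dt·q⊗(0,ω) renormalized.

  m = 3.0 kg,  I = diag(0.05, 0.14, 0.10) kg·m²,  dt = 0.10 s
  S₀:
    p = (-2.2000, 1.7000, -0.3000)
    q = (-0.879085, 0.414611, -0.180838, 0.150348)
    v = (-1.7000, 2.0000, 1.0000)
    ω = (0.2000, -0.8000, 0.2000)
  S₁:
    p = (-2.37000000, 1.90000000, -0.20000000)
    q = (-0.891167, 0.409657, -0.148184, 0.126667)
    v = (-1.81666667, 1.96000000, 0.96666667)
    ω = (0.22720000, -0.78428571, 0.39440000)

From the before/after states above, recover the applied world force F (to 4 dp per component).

v₁ − v₀ = (-0.11666667, -0.04000000, -0.03333333)
F = m·Δv/dt = (-3.5000, -1.2000, -1.0000)

F = (-3.5000, -1.2000, -1.0000)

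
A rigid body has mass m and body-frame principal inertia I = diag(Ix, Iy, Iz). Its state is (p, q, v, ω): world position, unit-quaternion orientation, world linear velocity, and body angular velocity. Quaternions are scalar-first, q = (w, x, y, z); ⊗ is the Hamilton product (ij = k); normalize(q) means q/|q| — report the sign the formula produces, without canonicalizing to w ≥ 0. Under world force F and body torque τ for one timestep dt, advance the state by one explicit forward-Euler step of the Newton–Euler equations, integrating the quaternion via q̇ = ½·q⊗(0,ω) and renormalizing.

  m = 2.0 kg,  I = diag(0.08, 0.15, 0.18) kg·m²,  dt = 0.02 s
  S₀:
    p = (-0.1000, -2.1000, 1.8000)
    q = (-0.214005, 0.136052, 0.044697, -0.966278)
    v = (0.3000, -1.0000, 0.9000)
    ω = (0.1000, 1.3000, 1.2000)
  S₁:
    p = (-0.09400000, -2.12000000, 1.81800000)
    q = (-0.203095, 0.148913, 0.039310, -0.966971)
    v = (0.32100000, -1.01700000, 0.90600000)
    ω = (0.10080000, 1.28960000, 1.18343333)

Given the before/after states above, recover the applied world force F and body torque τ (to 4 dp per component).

F = (2.1000, -1.7000, 0.6000)
τ = (0.0500, -0.0900, -0.1400)

ω₁ − ω₀ = (0.00080000, -0.01040000, -0.01656667)
gyro term ω₀×Iω₀ = (0.0468, -0.0120, 0.0091)
applied torque τ = (0.0500, -0.0900, -0.1400)
velocity change Δv = (0.02100000, -0.01700000, 0.00600000)
m·(v₁−v₀)/dt = (2.1000, -1.7000, 0.6000)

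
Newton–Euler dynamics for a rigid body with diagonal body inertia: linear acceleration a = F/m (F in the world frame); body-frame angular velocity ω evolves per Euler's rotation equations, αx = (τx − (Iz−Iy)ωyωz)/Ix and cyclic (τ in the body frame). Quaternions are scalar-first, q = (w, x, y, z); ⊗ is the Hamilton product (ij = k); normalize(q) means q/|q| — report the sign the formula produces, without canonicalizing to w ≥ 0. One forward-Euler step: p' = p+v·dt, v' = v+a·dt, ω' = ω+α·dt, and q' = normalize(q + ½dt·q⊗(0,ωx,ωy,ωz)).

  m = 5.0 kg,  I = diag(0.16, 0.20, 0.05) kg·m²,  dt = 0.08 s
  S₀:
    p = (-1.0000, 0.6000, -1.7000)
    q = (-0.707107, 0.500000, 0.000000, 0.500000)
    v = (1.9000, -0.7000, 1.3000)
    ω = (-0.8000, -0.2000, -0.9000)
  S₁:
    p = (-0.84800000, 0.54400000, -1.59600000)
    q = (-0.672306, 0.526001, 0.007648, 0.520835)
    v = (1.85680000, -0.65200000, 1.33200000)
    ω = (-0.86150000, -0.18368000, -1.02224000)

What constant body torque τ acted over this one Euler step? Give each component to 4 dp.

τ = (-0.1500, 0.1200, -0.0700)

rate change Δω = (-0.06150000, 0.01632000, -0.12224000)
precession coupling = (-0.0270, 0.0792, 0.0064)
I·α + gyro = (-0.1500, 0.1200, -0.0700)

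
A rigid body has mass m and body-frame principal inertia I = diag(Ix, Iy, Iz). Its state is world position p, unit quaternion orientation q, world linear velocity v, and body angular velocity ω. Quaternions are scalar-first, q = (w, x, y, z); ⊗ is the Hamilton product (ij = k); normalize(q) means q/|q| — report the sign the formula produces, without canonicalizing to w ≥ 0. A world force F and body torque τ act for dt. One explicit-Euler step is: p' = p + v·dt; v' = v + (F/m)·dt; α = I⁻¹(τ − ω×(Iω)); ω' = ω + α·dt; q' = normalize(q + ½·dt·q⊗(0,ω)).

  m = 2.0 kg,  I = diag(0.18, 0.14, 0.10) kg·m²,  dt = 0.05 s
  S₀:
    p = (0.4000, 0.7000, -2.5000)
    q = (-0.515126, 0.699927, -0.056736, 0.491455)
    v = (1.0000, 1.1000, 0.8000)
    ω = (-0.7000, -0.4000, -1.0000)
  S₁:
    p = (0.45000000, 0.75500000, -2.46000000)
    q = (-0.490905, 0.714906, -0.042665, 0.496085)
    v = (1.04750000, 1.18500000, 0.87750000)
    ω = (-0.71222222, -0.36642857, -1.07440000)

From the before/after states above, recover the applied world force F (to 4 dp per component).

F = (1.9000, 3.4000, 3.1000)

v₁ − v₀ = (0.04750000, 0.08500000, 0.07750000)
applied force F = (1.9000, 3.4000, 3.1000)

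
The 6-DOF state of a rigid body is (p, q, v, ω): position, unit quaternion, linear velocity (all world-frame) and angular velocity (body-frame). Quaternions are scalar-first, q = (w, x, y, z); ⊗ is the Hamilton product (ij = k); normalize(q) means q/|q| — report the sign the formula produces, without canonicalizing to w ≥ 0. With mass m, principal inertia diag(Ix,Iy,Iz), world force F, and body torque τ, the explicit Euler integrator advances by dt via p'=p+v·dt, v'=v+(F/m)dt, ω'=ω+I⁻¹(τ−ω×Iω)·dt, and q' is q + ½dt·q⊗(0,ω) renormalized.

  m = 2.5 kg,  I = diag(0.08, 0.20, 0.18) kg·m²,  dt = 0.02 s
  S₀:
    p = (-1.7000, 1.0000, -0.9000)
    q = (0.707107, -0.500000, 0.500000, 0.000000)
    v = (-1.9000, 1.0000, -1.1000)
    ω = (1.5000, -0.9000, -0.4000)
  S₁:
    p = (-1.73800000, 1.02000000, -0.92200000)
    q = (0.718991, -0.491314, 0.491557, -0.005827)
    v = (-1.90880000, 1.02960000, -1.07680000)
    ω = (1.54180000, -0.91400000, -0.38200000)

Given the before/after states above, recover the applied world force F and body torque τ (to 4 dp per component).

velocity change Δv = (-0.00880000, 0.02960000, 0.02320000)
applied force F = (-1.1000, 3.7000, 2.9000)
ω₁ − ω₀ = (0.04180000, -0.01400000, 0.01800000)
gyro term ω₀×Iω₀ = (-0.0072, 0.0600, -0.1620)
applied torque τ = (0.1600, -0.0800, 0.0000)

F = (-1.1000, 3.7000, 2.9000)
τ = (0.1600, -0.0800, 0.0000)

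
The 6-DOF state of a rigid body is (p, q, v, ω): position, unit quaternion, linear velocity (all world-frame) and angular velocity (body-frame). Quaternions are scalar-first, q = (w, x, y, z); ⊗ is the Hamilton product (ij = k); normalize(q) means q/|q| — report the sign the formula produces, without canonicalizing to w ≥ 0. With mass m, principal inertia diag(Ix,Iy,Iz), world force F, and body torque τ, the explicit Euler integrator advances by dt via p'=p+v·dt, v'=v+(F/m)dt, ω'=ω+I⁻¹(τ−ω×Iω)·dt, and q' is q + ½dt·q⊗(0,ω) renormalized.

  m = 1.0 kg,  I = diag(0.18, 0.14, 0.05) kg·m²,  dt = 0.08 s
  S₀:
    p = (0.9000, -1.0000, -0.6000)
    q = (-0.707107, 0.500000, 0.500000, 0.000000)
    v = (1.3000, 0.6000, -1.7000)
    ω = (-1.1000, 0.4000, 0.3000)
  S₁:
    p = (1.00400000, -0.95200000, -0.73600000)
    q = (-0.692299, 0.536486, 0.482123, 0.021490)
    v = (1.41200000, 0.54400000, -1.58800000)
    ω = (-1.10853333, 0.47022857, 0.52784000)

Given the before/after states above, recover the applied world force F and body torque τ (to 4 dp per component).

F = (1.4000, -0.7000, 1.4000)
τ = (-0.0300, 0.0800, 0.1600)

Δv = v₁−v₀ = (0.11200000, -0.05600000, 0.11200000)
F = m·Δv/dt = (1.4000, -0.7000, 1.4000)
ω₁ − ω₀ = (-0.00853333, 0.07022857, 0.22784000)
τ = I·(Δω/dt) + ω₀×(Iω₀) = (-0.0300, 0.0800, 0.1600)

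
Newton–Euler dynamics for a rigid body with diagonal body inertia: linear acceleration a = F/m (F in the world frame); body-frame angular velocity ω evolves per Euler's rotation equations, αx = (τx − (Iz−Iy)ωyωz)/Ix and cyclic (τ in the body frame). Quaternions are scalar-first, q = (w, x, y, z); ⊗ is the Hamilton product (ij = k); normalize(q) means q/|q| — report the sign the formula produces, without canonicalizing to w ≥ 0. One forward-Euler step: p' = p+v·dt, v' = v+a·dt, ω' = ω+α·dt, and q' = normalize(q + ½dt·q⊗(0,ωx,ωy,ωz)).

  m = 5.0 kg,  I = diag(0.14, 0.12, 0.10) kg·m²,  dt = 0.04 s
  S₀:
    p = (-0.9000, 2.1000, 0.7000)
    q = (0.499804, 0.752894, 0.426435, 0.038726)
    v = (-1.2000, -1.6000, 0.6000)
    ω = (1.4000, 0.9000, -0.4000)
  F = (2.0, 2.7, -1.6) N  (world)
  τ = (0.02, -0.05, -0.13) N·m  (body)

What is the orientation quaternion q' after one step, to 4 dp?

Hamilton product q⊗(0,ω) = (-1.4223527, 0.4942982, 0.8051976, -0.1193260)
q + ½dt·q⊗(0,ω), renormalized = (0.4711, 0.7623, 0.4423, 0.0363)

q' = (0.4711, 0.7623, 0.4423, 0.0363)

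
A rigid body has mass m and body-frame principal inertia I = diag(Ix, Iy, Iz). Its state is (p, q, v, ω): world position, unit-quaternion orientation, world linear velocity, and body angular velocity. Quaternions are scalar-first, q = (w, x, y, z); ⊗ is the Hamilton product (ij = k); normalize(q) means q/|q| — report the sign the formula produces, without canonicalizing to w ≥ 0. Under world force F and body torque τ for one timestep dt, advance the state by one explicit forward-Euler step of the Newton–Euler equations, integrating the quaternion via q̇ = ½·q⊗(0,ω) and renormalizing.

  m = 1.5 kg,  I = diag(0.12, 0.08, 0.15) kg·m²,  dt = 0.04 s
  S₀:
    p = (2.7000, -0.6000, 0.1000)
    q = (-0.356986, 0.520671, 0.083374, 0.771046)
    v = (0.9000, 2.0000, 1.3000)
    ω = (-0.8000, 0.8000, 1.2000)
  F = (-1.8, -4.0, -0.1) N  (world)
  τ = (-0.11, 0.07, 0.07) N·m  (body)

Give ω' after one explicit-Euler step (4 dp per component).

ω' = (-0.8591, 0.8206, 1.2118)

ω×(Iω) gyroscopic = (0.0672, 0.0288, 0.0256)
angular accel α = (-1.4767, 0.5150, 0.2960)
ω' = ω + α·dt = (-0.8591, 0.8206, 1.2118)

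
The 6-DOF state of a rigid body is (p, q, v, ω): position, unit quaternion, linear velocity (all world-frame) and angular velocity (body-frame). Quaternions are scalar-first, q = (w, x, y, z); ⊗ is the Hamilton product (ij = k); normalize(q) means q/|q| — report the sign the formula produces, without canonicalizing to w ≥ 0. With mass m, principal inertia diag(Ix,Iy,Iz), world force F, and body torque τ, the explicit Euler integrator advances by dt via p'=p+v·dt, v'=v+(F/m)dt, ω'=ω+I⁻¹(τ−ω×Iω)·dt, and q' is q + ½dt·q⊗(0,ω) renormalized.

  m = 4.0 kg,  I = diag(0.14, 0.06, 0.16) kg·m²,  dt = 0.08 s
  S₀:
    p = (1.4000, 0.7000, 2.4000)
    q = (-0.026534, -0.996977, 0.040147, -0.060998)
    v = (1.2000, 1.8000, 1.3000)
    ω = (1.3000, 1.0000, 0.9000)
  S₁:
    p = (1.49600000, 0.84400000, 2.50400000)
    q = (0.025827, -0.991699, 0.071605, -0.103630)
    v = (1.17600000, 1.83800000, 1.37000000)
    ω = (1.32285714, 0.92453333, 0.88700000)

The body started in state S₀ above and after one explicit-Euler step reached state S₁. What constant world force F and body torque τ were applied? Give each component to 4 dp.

v₁ − v₀ = (-0.02400000, 0.03800000, 0.07000000)
applied force F = (-1.2000, 1.9000, 3.5000)
ω₁ − ω₀ = (0.02285714, -0.07546667, -0.01300000)
τ = I·(Δω/dt) + ω₀×(Iω₀) = (0.1300, -0.0800, -0.1300)

F = (-1.2000, 1.9000, 3.5000)
τ = (0.1300, -0.0800, -0.1300)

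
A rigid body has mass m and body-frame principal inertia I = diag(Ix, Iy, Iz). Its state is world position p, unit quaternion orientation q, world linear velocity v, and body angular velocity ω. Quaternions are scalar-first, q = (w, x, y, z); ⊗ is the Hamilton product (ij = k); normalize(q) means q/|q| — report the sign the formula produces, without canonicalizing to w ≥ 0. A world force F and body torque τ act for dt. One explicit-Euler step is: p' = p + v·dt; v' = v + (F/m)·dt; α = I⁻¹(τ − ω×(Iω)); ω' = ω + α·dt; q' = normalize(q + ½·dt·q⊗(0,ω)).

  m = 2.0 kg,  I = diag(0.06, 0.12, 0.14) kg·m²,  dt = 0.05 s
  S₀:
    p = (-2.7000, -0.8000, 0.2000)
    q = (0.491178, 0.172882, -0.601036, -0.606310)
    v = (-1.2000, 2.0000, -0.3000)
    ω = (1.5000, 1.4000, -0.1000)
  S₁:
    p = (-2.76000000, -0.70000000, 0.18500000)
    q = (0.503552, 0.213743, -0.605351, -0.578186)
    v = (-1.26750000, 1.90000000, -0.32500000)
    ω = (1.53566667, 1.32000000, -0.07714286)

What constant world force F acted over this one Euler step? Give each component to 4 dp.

Δv = v₁−v₀ = (-0.06750000, -0.10000000, -0.02500000)
m·(v₁−v₀)/dt = (-2.7000, -4.0000, -1.0000)

F = (-2.7000, -4.0000, -1.0000)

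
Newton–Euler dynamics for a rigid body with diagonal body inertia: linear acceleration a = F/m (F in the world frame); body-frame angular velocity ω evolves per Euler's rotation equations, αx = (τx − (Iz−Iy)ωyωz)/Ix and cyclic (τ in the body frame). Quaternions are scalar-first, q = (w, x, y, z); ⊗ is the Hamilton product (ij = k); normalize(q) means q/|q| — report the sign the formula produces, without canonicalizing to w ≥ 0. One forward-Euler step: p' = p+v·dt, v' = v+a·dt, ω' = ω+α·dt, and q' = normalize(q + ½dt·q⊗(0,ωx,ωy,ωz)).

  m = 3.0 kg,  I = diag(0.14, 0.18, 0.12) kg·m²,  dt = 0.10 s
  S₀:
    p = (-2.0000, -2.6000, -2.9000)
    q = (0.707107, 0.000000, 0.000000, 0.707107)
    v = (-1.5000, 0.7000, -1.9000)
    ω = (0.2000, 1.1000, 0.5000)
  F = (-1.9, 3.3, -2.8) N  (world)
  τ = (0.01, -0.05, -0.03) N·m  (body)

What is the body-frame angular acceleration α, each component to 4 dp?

α = (0.3071, -0.2889, -0.3233)

gyro term ω×Iω = (-0.0330, 0.0020, 0.0088)
(τ − ω×Iω)/I = (0.3071, -0.2889, -0.3233)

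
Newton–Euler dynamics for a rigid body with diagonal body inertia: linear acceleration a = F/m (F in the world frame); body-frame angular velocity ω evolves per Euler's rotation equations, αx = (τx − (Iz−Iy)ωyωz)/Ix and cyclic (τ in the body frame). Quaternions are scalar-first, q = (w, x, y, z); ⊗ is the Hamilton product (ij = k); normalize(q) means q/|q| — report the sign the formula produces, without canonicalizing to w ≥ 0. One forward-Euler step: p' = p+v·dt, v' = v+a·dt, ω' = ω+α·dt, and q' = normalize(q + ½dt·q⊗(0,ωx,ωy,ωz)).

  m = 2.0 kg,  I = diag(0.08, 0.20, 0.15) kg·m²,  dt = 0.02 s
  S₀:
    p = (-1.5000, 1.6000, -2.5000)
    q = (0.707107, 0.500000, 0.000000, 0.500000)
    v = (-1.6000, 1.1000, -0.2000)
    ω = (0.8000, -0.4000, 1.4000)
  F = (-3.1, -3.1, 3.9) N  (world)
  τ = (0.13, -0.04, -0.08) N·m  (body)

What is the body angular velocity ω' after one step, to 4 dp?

angular accel α = (1.2750, 0.1920, -0.2773)
ω + α·dt = (0.8255, -0.3962, 1.3945)

ω' = (0.8255, -0.3962, 1.3945)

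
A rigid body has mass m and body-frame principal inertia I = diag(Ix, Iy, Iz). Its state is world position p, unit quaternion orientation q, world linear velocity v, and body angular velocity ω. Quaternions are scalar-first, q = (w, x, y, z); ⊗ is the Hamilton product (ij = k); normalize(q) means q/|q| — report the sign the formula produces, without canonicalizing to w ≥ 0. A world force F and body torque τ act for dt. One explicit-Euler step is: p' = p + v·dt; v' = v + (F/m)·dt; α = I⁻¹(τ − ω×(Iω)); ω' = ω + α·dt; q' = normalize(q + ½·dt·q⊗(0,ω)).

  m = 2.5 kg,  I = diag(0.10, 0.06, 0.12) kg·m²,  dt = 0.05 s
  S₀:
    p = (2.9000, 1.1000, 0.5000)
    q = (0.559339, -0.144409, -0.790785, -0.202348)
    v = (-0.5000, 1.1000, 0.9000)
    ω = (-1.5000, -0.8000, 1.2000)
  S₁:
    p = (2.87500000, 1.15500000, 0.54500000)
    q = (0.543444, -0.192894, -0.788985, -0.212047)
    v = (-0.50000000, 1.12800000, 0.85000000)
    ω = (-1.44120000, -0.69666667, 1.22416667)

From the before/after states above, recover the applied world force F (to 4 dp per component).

F = (0.0000, 1.4000, -2.5000)

v₁ − v₀ = (0.00000000, 0.02800000, -0.05000000)
m·(v₁−v₀)/dt = (0.0000, 1.4000, -2.5000)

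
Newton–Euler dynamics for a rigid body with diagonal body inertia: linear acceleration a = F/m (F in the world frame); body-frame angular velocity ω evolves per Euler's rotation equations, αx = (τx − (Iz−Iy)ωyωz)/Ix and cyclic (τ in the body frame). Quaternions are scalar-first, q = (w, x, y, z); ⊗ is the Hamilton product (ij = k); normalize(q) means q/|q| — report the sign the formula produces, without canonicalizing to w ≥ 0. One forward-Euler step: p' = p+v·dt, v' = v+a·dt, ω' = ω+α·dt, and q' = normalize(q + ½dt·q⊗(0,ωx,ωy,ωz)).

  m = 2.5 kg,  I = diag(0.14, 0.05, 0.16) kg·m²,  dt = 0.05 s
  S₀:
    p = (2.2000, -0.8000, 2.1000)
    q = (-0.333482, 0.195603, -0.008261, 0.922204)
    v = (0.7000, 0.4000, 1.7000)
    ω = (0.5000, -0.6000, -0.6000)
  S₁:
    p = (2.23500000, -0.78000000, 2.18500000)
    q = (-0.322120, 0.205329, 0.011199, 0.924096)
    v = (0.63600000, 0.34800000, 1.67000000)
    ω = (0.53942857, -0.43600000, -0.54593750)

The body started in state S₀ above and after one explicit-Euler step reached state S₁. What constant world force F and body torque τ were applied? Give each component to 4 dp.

rate change Δω = (0.03942857, 0.16400000, 0.05406250)
I·α + gyro = (0.1500, 0.1700, 0.2000)
v₁ − v₀ = (-0.06400000, -0.05200000, -0.03000000)
F = m·Δv/dt = (-3.2000, -2.6000, -1.5000)

F = (-3.2000, -2.6000, -1.5000)
τ = (0.1500, 0.1700, 0.2000)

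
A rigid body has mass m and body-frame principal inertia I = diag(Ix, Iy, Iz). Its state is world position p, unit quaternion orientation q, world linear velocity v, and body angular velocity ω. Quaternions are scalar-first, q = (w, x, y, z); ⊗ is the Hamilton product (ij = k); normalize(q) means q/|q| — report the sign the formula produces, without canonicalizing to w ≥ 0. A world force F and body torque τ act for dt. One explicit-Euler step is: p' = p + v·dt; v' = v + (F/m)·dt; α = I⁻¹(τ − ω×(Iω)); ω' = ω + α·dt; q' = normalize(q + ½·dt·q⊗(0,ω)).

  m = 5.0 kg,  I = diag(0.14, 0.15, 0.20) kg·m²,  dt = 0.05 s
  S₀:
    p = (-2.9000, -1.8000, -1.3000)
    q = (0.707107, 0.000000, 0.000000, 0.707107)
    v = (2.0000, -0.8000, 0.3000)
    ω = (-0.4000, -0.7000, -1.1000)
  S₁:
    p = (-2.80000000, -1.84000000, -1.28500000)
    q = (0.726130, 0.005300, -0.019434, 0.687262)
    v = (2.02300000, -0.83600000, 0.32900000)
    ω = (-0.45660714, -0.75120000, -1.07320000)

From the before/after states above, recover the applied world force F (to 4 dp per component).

F = (2.3000, -3.6000, 2.9000)

Δv = v₁−v₀ = (0.02300000, -0.03600000, 0.02900000)
applied force F = (2.3000, -3.6000, 2.9000)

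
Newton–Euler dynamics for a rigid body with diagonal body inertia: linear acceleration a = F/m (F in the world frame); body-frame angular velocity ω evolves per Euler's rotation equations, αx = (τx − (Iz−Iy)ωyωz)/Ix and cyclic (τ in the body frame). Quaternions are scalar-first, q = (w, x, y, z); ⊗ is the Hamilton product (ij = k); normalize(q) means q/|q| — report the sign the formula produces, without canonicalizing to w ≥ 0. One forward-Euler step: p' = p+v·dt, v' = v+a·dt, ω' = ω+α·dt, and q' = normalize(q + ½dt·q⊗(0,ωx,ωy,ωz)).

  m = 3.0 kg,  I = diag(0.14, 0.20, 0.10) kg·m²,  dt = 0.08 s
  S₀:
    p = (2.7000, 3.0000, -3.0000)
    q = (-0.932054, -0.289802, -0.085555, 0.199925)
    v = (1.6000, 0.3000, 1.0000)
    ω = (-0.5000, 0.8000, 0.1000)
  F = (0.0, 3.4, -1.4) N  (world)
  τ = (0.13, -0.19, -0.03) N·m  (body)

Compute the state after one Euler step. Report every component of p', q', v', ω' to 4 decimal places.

p' = (2.8280, 3.0240, -2.9200)
q' = (-0.9352, -0.2777, -0.1181, 0.1851)
v' = (1.6000, 0.3907, 0.9627)
ω' = (-0.4211, 0.7248, 0.0952)

a = (0.0000, 1.1333, -0.4667)
p' = p + v·dt = (2.8280, 3.0240, -2.9200)
v' = v + a·dt = (1.6000, 0.3907, 0.9627)
(τ − ω×Iω)/I = (0.9857, -0.9400, -0.0600)
ω' = ω + α·dt = (-0.4211, 0.7248, 0.0952)
Hamilton product q⊗(0,ω) = (-0.0964495, 0.2975315, -0.8166255, -0.3678245)
q' = normalize(q + ½dt·q⊗(0,ω)) = (-0.9352, -0.2777, -0.1181, 0.1851)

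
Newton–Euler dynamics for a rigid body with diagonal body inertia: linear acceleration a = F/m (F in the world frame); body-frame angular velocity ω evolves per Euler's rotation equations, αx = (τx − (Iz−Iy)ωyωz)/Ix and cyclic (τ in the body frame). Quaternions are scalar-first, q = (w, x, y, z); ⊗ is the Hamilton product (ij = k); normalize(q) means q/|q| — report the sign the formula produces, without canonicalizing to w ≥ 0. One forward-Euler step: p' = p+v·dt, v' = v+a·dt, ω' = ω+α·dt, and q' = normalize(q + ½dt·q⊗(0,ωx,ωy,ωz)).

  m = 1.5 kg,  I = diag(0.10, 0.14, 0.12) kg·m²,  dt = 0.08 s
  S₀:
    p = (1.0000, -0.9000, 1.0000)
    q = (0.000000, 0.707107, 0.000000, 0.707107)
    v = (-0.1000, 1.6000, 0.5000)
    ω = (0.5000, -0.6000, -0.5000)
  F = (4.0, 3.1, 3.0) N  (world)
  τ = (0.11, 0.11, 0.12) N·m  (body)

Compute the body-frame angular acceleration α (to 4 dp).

α = (1.1600, 0.7500, 1.1000)

gyro term ω×Iω = (-0.0060, 0.0050, -0.0120)
α = I⁻¹(τ − ω×Iω) = (1.1600, 0.7500, 1.1000)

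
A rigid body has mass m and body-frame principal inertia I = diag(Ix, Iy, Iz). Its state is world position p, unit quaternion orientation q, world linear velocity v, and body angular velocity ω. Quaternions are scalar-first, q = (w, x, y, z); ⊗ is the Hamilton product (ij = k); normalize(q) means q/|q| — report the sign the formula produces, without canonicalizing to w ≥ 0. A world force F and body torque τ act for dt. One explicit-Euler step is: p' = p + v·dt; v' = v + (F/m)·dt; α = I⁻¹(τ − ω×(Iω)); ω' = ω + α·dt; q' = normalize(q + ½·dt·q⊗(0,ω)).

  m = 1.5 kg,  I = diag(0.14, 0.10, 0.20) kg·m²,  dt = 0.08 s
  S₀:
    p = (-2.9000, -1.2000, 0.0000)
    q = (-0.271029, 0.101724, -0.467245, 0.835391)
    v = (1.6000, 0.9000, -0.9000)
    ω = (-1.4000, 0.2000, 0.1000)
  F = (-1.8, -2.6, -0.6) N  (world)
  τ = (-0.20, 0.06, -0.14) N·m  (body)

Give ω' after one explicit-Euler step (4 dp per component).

ω' = (-1.5154, 0.2413, 0.0395)

ω×(Iω) gyroscopic = (0.0020, 0.0084, 0.0112)
angular accel α = (-1.4429, 0.5160, -0.7560)
ω' = ω + α·dt = (-1.5154, 0.2413, 0.0395)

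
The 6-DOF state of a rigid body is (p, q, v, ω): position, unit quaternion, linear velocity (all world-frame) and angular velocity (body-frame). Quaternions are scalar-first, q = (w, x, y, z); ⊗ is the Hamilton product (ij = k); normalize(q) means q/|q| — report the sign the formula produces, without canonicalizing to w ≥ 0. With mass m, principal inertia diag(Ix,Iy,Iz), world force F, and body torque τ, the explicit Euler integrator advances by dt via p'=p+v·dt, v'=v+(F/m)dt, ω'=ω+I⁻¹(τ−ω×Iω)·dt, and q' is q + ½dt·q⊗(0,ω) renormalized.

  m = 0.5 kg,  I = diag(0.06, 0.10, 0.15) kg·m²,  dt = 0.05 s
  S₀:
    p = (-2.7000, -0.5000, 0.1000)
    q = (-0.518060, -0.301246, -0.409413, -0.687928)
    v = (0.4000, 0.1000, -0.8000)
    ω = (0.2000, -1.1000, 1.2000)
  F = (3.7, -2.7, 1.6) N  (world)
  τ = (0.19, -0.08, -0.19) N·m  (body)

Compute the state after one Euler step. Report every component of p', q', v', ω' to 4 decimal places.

p' = (-2.6800, -0.4950, 0.0600)
q' = (-0.5067, -0.3348, -0.3892, -0.6926)
v' = (0.7700, -0.1700, -0.6400)
ω' = (0.4133, -1.1292, 1.1396)

gyro term ω×Iω = (-0.0660, -0.0216, -0.0088)
angular accel α = (4.2667, -0.5840, -1.2080)
ω + α·dt = (0.4133, -1.1292, 1.1396)
Hamilton product q⊗(0,ω) = (0.4354085, -1.3516284, 0.7937756, -0.2084188)
updated quaternion q' = (-0.5067, -0.3348, -0.3892, -0.6926)
linear accel F/m = (7.4000, -5.4000, 3.2000)
p' = p + v·dt = (-2.6800, -0.4950, 0.0600)
new velocity v' = (0.7700, -0.1700, -0.6400)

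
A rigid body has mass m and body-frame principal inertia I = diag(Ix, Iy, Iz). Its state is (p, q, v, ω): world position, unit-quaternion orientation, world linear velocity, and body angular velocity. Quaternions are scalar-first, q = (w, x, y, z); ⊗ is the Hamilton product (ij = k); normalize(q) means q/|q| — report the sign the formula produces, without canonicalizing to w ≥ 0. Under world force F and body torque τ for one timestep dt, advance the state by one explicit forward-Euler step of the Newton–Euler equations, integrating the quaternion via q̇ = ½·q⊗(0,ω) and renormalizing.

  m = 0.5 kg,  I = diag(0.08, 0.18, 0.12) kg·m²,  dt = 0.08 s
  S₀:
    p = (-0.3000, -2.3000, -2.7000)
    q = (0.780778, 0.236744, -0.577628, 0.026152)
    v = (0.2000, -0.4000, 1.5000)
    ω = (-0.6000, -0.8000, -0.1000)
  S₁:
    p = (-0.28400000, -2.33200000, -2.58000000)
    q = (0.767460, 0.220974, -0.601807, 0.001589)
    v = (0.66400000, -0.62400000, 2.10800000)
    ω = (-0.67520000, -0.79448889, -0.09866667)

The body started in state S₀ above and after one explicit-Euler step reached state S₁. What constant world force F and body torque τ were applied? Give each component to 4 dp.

ω₁ − ω₀ = (-0.07520000, 0.00551111, 0.00133333)
precession coupling = (-0.0048, -0.0024, 0.0480)
I·α + gyro = (-0.0800, 0.0100, 0.0500)
v₁ − v₀ = (0.46400000, -0.22400000, 0.60800000)
F = m·Δv/dt = (2.9000, -1.4000, 3.8000)

F = (2.9000, -1.4000, 3.8000)
τ = (-0.0800, 0.0100, 0.0500)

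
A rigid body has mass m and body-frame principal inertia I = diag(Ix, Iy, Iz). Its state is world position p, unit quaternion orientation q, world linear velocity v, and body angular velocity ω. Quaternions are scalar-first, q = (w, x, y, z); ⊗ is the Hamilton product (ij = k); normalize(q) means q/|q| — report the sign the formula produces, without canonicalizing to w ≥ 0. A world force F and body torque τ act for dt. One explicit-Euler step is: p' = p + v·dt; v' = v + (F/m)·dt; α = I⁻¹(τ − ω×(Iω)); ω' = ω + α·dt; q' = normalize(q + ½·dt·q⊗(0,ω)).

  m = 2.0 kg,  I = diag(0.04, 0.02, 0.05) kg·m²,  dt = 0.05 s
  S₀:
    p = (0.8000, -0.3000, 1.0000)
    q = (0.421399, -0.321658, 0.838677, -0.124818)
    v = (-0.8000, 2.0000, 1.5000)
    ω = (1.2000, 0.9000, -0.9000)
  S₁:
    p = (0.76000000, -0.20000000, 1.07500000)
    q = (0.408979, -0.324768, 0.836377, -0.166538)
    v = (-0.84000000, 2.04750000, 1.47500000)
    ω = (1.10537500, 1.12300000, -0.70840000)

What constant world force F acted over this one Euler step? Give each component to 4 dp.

F = (-1.6000, 1.9000, -1.0000)

Δv = v₁−v₀ = (-0.04000000, 0.04750000, -0.02500000)
applied force F = (-1.6000, 1.9000, -1.0000)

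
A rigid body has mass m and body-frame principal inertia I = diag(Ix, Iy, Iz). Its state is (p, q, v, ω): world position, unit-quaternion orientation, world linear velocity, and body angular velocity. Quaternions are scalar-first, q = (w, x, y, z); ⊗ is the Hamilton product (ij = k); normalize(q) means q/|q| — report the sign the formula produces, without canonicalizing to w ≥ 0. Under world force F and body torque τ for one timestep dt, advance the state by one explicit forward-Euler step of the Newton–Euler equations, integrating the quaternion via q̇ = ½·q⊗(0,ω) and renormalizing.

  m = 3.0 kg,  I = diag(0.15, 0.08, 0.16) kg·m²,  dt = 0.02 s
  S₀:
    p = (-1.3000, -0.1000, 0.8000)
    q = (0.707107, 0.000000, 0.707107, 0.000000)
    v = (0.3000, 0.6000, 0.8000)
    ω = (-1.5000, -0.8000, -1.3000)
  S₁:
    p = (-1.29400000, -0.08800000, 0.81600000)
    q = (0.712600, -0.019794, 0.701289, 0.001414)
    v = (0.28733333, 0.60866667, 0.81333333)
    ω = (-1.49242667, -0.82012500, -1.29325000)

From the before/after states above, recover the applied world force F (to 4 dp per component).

velocity change Δv = (-0.01266667, 0.00866667, 0.01333333)
applied force F = (-1.9000, 1.3000, 2.0000)

F = (-1.9000, 1.3000, 2.0000)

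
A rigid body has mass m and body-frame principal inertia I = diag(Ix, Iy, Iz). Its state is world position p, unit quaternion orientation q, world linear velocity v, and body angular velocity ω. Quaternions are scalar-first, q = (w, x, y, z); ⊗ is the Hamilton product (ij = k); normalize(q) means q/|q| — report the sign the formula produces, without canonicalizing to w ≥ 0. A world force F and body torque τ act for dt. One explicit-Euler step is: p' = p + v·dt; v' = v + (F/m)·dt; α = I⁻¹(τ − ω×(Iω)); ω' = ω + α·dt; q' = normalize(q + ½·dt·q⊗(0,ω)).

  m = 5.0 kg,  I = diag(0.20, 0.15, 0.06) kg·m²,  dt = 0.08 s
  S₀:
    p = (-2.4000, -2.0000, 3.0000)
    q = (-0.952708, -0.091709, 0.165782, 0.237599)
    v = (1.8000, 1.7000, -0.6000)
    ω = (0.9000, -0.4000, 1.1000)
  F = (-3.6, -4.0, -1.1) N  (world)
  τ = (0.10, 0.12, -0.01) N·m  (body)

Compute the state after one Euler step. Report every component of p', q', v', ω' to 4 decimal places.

a = F/m = (-0.7200, -0.8000, -0.2200)
p' = p + v·dt = (-2.2560, -1.8640, 2.9520)
new velocity v' = (1.7424, 1.6360, -0.6176)
α = I⁻¹(τ − ω×Iω) = (0.3020, -0.1240, -0.4667)
new body rate ω' = (0.9242, -0.4099, 1.0627)
Hamilton product q⊗(0,ω) = (-0.1125080, -0.5800374, 0.6958022, -1.1604990)
updated quaternion q' = (-0.9555, -0.1147, 0.1933, 0.1908)

p' = (-2.2560, -1.8640, 2.9520)
q' = (-0.9555, -0.1147, 0.1933, 0.1908)
v' = (1.7424, 1.6360, -0.6176)
ω' = (0.9242, -0.4099, 1.0627)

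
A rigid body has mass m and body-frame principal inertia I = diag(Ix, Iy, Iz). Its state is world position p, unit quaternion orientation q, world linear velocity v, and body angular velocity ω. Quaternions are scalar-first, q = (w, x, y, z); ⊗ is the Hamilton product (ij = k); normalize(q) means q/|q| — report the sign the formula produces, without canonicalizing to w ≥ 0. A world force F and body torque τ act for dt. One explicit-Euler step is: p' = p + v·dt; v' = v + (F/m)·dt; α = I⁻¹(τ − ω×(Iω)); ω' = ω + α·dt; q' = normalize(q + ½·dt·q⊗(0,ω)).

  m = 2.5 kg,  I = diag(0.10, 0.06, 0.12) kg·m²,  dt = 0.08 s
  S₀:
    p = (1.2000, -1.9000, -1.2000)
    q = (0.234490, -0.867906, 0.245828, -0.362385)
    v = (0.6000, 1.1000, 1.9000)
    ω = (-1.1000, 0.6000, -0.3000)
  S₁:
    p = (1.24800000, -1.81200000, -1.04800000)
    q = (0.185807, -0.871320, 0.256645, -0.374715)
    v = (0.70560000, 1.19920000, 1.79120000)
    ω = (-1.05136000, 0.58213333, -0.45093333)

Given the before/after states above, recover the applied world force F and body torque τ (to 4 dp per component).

F = (3.3000, 3.1000, -3.4000)
τ = (0.0500, -0.0200, -0.2000)

Δω = ω₁−ω₀ = (0.04864000, -0.01786667, -0.15093333)
ω₀×(Iω₀) = (-0.0108, -0.0066, 0.0264)
applied torque τ = (0.0500, -0.0200, -0.2000)
Δv = v₁−v₀ = (0.10560000, 0.09920000, -0.10880000)
applied force F = (3.3000, 3.1000, -3.4000)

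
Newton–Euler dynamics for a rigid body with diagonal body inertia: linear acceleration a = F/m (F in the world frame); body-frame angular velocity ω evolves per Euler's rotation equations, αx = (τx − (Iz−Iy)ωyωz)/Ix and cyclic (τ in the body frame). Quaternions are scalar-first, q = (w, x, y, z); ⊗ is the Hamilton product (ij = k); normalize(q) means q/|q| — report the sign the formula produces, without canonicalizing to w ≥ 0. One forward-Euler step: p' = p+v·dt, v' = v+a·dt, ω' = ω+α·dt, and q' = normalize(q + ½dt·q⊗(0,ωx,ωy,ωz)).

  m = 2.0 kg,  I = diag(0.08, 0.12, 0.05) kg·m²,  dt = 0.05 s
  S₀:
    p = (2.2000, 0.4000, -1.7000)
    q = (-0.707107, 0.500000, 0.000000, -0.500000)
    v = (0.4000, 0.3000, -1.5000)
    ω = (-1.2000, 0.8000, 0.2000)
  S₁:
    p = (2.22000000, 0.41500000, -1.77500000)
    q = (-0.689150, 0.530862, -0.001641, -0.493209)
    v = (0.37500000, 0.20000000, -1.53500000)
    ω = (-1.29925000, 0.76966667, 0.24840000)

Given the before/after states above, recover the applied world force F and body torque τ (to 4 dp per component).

F = (-1.0000, -4.0000, -1.4000)
τ = (-0.1700, -0.0800, 0.0100)

Δv = v₁−v₀ = (-0.02500000, -0.10000000, -0.03500000)
m·(v₁−v₀)/dt = (-1.0000, -4.0000, -1.4000)
ω₁ − ω₀ = (-0.09925000, -0.03033333, 0.04840000)
applied torque τ = (-0.1700, -0.0800, 0.0100)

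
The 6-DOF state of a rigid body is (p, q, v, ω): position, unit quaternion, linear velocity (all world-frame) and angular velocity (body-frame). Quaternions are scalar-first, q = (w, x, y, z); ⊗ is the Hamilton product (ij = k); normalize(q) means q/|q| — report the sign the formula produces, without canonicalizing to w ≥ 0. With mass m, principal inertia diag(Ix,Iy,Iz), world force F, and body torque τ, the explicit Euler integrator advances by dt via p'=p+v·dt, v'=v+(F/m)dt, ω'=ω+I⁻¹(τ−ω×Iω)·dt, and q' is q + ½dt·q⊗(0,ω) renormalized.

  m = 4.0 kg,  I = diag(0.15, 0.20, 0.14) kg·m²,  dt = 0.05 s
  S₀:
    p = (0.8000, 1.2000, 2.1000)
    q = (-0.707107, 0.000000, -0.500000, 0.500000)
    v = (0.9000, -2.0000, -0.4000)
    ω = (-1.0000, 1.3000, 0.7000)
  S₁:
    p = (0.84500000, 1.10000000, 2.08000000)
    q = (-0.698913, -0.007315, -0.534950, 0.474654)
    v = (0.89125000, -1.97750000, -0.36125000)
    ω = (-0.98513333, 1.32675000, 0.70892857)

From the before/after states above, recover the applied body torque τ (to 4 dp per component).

Δω = ω₁−ω₀ = (0.01486667, 0.02675000, 0.00892857)
ω₀×(Iω₀) = (-0.0546, -0.0070, -0.0650)
τ = I·(Δω/dt) + ω₀×(Iω₀) = (-0.0100, 0.1000, -0.0400)

τ = (-0.0100, 0.1000, -0.0400)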